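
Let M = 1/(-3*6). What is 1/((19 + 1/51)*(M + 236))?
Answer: 459/2059795 ≈ 0.00022284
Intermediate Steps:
M = -1/18 (M = 1/(-18) = -1/18 ≈ -0.055556)
1/((19 + 1/51)*(M + 236)) = 1/((19 + 1/51)*(-1/18 + 236)) = 1/((19 + 1/51)*(4247/18)) = 1/((970/51)*(4247/18)) = 1/(2059795/459) = 459/2059795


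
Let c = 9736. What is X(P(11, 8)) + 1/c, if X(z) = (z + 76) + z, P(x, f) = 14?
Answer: 1012545/9736 ≈ 104.00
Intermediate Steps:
X(z) = 76 + 2*z (X(z) = (76 + z) + z = 76 + 2*z)
X(P(11, 8)) + 1/c = (76 + 2*14) + 1/9736 = (76 + 28) + 1/9736 = 104 + 1/9736 = 1012545/9736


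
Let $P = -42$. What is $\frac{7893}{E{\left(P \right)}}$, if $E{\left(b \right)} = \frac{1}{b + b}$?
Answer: $-663012$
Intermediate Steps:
$E{\left(b \right)} = \frac{1}{2 b}$
$\frac{7893}{E{\left(P \right)}} = \frac{7893}{\frac{1}{2} \frac{1}{-42}} = \frac{7893}{\frac{1}{2} \left(- \frac{1}{42}\right)} = \frac{7893}{- \frac{1}{84}} = 7893 \left(-84\right) = -663012$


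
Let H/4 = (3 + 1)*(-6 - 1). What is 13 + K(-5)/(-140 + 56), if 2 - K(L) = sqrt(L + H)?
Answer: 545/42 + I*sqrt(13)/28 ≈ 12.976 + 0.12877*I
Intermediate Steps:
H = -112 (H = 4*((3 + 1)*(-6 - 1)) = 4*(4*(-7)) = 4*(-28) = -112)
K(L) = 2 - sqrt(-112 + L) (K(L) = 2 - sqrt(L - 112) = 2 - sqrt(-112 + L))
13 + K(-5)/(-140 + 56) = 13 + (2 - sqrt(-112 - 5))/(-140 + 56) = 13 + (2 - sqrt(-117))/(-84) = 13 - (2 - 3*I*sqrt(13))/84 = 13 + (-1/42 + I*sqrt(13)/28) = 545/42 + I*sqrt(13)/28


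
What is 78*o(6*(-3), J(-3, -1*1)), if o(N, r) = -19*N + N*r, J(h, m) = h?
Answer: 30888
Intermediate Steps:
78*o(6*(-3), J(-3, -1*1)) = 78*((6*(-3))*(-19 - 3)) = 78*(-18*(-22)) = 78*396 = 30888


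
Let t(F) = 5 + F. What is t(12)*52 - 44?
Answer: 840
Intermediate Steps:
t(12)*52 - 44 = (5 + 12)*52 - 44 = 17*52 - 44 = 884 - 44 = 840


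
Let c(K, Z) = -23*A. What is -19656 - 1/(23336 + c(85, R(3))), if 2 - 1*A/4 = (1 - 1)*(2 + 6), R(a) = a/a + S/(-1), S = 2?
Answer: -455075713/23152 ≈ -19656.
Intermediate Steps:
R(a) = -1 (R(a) = a/a + 2/(-1) = 1 + 2*(-1) = 1 - 2 = -1)
A = 8 (A = 8 - 4*(1 - 1)*(2 + 6) = 8 - 0*8 = 8 - 4*0 = 8 + 0 = 8)
c(K, Z) = -184 (c(K, Z) = -23*8 = -184)
-19656 - 1/(23336 + c(85, R(3))) = -19656 - 1/(23336 - 184) = -19656 - 1/23152 = -455075713/23152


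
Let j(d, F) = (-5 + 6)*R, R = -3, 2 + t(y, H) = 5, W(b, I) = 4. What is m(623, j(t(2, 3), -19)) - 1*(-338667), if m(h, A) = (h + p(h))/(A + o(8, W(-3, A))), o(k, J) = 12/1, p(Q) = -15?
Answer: 3048611/9 ≈ 3.3873e+5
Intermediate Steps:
t(y, H) = 3 (t(y, H) = -2 + 5 = 3)
o(k, J) = 12 (o(k, J) = 12*1 = 12)
j(d, F) = -3 (j(d, F) = (-5 + 6)*(-3) = 1*(-3) = -3)
m(h, A) = (-15 + h)/(12 + A) (m(h, A) = (h - 15)/(A + 12) = (-15 + h)/(12 + A))
m(623, j(t(2, 3), -19)) - 1*(-338667) = (-15 + 623)/(12 - 3) - 1*(-338667) = 608/9 + 338667 = 3048611/9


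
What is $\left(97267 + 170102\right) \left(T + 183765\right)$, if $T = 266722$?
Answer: $120446258703$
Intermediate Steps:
$\left(97267 + 170102\right) \left(T + 183765\right) = \left(97267 + 170102\right) \left(266722 + 183765\right) = 267369 \cdot 450487 = 120446258703$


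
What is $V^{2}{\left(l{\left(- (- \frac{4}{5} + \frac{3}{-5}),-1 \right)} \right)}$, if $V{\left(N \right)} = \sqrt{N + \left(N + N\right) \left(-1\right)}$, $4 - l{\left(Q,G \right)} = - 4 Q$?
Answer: $- \frac{48}{5} \approx -9.6$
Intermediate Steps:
$l{\left(Q,G \right)} = 4 + 4 Q$ ($l{\left(Q,G \right)} = 4 - - 4 Q = 4 + 4 Q$)
$V{\left(N \right)} = \sqrt{- N}$ ($V{\left(N \right)} = \sqrt{N + 2 N \left(-1\right)} = \sqrt{N - 2 N} = \sqrt{- N}$)
$V^{2}{\left(l{\left(- (- \frac{4}{5} + \frac{3}{-5}),-1 \right)} \right)} = \left(\sqrt{- (4 + 4 \left(- (- \frac{4}{5} + \frac{3}{-5})\right))}\right)^{2} = \left(\sqrt{- (4 + 4 \left(- (\left(-4\right) \frac{1}{5} + 3 \left(- \frac{1}{5}\right))\right))}\right)^{2} = \left(\sqrt{- (4 + 4 \left(- (- \frac{4}{5} - \frac{3}{5})\right))}\right)^{2} = \left(\sqrt{- (4 + 4 \left(\left(-1\right) \left(- \frac{7}{5}\right)\right))}\right)^{2} = \left(\sqrt{- (4 + 4 \cdot \frac{7}{5})}\right)^{2} = \left(\sqrt{- (4 + \frac{28}{5})}\right)^{2} = \left(\sqrt{\left(-1\right) \frac{48}{5}}\right)^{2} = \left(\sqrt{- \frac{48}{5}}\right)^{2} = \left(\frac{4 i \sqrt{15}}{5}\right)^{2} = - \frac{48}{5}$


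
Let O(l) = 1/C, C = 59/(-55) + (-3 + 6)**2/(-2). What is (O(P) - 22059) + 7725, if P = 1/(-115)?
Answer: -8786852/613 ≈ -14334.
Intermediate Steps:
P = -1/115 ≈ -0.0086956
C = -613/110 (C = 59*(-1/55) + 3**2*(-1/2) = -59/55 + 9*(-1/2) = -59/55 - 9/2 = -613/110 ≈ -5.5727)
O(l) = -110/613 (O(l) = 1/(-613/110) = -110/613)
(O(P) - 22059) + 7725 = (-110/613 - 22059) + 7725 = -13522277/613 + 7725 = -8786852/613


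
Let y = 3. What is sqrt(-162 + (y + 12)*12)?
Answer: 3*sqrt(2) ≈ 4.2426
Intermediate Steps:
sqrt(-162 + (y + 12)*12) = sqrt(-162 + (3 + 12)*12) = sqrt(-162 + 15*12) = sqrt(-162 + 180) = sqrt(18) = 3*sqrt(2)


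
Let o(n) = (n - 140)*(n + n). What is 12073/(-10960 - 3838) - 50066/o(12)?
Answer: 175947103/11364864 ≈ 15.482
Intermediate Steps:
o(n) = 2*n*(-140 + n) (o(n) = (-140 + n)*(2*n) = 2*n*(-140 + n))
12073/(-10960 - 3838) - 50066/o(12) = 12073/(-10960 - 3838) - 50066*1/(24*(-140 + 12)) = 12073/(-14798) - 50066/(2*12*(-128)) = 12073*(-1/14798) - 50066/(-3072) = -12073/14798 - 50066*(-1/3072) = -12073/14798 + 25033/1536 = 175947103/11364864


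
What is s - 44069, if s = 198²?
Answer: -4865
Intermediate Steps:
s = 39204
s - 44069 = 39204 - 44069 = -4865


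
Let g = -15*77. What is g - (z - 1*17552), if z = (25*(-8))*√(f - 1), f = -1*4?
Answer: 16397 + 200*I*√5 ≈ 16397.0 + 447.21*I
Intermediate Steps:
g = -1155
f = -4
z = -200*I*√5 (z = (25*(-8))*√(-4 - 1) = -200*I*√5 ≈ -447.21*I)
g - (z - 1*17552) = -1155 - (-200*I*√5 - 1*17552) = -1155 - (-200*I*√5 - 17552) = -1155 - (-17552 - 200*I*√5) = -1155 + (17552 + 200*I*√5) = 16397 + 200*I*√5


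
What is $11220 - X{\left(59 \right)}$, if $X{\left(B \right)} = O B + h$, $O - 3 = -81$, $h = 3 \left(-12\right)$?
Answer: $15858$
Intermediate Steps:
$h = -36$
$O = -78$ ($O = 3 - 81 = -78$)
$X{\left(B \right)} = -36 - 78 B$ ($X{\left(B \right)} = - 78 B - 36 = -36 - 78 B$)
$11220 - X{\left(59 \right)} = 11220 - \left(-36 - 4602\right) = 11220 - -4638 = 11220 + 4638 = 15858$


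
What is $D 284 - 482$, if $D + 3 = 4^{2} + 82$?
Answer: $26498$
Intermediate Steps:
$D = 95$ ($D = -3 + \left(4^{2} + 82\right) = -3 + \left(16 + 82\right) = -3 + 98 = 95$)
$D 284 - 482 = 95 \cdot 284 - 482 = 26980 - 482 = 26498$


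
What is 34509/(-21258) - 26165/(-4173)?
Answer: 15267019/3285542 ≈ 4.6467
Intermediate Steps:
34509/(-21258) - 26165/(-4173) = 34509*(-1/21258) - 26165*(-1/4173) = -11503/7086 + 26165/4173 = 15267019/3285542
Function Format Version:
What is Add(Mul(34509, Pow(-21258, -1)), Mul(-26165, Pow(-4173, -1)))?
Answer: Rational(15267019, 3285542) ≈ 4.6467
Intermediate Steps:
Add(Mul(34509, Pow(-21258, -1)), Mul(-26165, Pow(-4173, -1))) = Add(Mul(34509, Rational(-1, 21258)), Mul(-26165, Rational(-1, 4173))) = Add(Rational(-11503, 7086), Rational(26165, 4173)) = Rational(15267019, 3285542)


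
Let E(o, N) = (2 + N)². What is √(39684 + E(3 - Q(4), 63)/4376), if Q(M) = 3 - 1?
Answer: √189985581446/2188 ≈ 199.21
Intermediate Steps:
Q(M) = 2
√(39684 + E(3 - Q(4), 63)/4376) = √(39684 + (2 + 63)²/4376) = √(39684 + 65²*(1/4376)) = √(39684 + 4225*(1/4376)) = √(39684 + 4225/4376) = √(173661409/4376) = √189985581446/2188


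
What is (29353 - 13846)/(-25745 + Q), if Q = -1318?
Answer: -1723/3007 ≈ -0.57300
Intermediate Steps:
(29353 - 13846)/(-25745 + Q) = (29353 - 13846)/(-25745 - 1318) = 15507/(-27063) = 15507*(-1/27063) = -1723/3007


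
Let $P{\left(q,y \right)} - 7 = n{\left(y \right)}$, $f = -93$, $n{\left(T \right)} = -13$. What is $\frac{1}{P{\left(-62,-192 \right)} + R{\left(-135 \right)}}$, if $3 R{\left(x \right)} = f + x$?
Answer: $- \frac{1}{82} \approx -0.012195$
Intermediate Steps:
$P{\left(q,y \right)} = -6$ ($P{\left(q,y \right)} = 7 - 13 = -6$)
$R{\left(x \right)} = -31 + \frac{x}{3}$ ($R{\left(x \right)} = \frac{-93 + x}{3} = -31 + \frac{x}{3}$)
$\frac{1}{P{\left(-62,-192 \right)} + R{\left(-135 \right)}} = \frac{1}{-6 + \left(-31 + \frac{1}{3} \left(-135\right)\right)} = \frac{1}{-6 - 76} = \frac{1}{-82} = - \frac{1}{82}$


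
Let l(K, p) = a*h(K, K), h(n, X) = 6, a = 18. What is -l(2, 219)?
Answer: -108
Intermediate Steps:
l(K, p) = 108 (l(K, p) = 18*6 = 108)
-l(2, 219) = -1*108 = -108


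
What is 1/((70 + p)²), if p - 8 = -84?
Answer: 1/36 ≈ 0.027778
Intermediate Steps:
p = -76 (p = 8 - 84 = -76)
1/((70 + p)²) = 1/((70 - 76)²) = 1/((-6)²) = 1/36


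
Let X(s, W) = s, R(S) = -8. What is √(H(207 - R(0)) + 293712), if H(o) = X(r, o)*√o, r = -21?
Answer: √(293712 - 21*√215) ≈ 541.67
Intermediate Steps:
H(o) = -21*√o
√(H(207 - R(0)) + 293712) = √(-21*√(207 - 1*(-8)) + 293712) = √(-21*√(207 + 8) + 293712) = √(-21*√215 + 293712) = √(293712 - 21*√215)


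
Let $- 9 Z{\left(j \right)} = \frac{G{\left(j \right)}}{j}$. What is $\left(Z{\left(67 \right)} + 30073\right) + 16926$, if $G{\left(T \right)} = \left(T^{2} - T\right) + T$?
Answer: $\frac{422924}{9} \approx 46992.0$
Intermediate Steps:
$G{\left(T \right)} = T^{2}$
$Z{\left(j \right)} = - \frac{j}{9}$ ($Z{\left(j \right)} = - \frac{j^{2} \frac{1}{j}}{9} = - \frac{j}{9}$)
$\left(Z{\left(67 \right)} + 30073\right) + 16926 = \left(\left(- \frac{1}{9}\right) 67 + 30073\right) + 16926 = \left(- \frac{67}{9} + 30073\right) + 16926 = \frac{270590}{9} + 16926 = \frac{422924}{9}$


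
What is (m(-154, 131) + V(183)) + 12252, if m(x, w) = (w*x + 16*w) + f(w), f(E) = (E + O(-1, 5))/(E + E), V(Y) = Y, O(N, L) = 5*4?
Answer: -1478315/262 ≈ -5642.4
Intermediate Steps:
O(N, L) = 20
f(E) = (20 + E)/(2*E) (f(E) = (E + 20)/(E + E) = (20 + E)/((2*E)) = (20 + E)*(1/(2*E)) = (20 + E)/(2*E))
m(x, w) = 16*w + w*x + (20 + w)/(2*w) (m(x, w) = (w*x + 16*w) + (20 + w)/(2*w) = (16*w + w*x) + (20 + w)/(2*w) = 16*w + w*x + (20 + w)/(2*w))
(m(-154, 131) + V(183)) + 12252 = ((½ + 10/131 + 16*131 + 131*(-154)) + 183) + 12252 = ((½ + 10*(1/131) + 2096 - 20174) + 183) + 12252 = ((½ + 10/131 + 2096 - 20174) + 183) + 12252 = (-4736285/262 + 183) + 12252 = -4688339/262 + 12252 = -1478315/262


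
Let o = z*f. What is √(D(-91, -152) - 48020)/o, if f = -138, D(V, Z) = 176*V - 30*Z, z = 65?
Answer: -I*√14869/4485 ≈ -0.027188*I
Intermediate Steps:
D(V, Z) = -30*Z + 176*V
o = -8970 (o = 65*(-138) = -8970)
√(D(-91, -152) - 48020)/o = √((-30*(-152) + 176*(-91)) - 48020)/(-8970) = √((4560 - 16016) - 48020)*(-1/8970) = √(-11456 - 48020)*(-1/8970) = √(-59476)*(-1/8970) = (2*I*√14869)*(-1/8970) = -I*√14869/4485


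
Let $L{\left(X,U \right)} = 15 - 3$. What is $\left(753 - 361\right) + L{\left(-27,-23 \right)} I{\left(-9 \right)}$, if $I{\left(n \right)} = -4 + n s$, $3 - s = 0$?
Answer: $20$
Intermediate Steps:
$s = 3$ ($s = 3 - 0 = 3 + 0 = 3$)
$I{\left(n \right)} = -4 + 3 n$ ($I{\left(n \right)} = -4 + n 3 = -4 + 3 n$)
$L{\left(X,U \right)} = 12$ ($L{\left(X,U \right)} = 15 - 3 = 12$)
$\left(753 - 361\right) + L{\left(-27,-23 \right)} I{\left(-9 \right)} = \left(753 - 361\right) + 12 \left(-4 + 3 \left(-9\right)\right) = \left(753 - 361\right) + 12 \left(-4 - 27\right) = 392 + 12 \left(-31\right) = 392 - 372 = 20$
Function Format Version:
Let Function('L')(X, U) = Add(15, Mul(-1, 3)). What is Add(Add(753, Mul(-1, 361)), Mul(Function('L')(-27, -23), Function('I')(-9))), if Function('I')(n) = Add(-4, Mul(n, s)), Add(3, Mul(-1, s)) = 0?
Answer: 20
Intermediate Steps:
s = 3 (s = Add(3, Mul(-1, 0)) = Add(3, 0) = 3)
Function('I')(n) = Add(-4, Mul(3, n)) (Function('I')(n) = Add(-4, Mul(n, 3)) = Add(-4, Mul(3, n)))
Function('L')(X, U) = 12 (Function('L')(X, U) = Add(15, -3) = 12)
Add(Add(753, Mul(-1, 361)), Mul(Function('L')(-27, -23), Function('I')(-9))) = Add(Add(753, Mul(-1, 361)), Mul(12, Add(-4, Mul(3, -9)))) = Add(Add(753, -361), Mul(12, Add(-4, -27))) = Add(392, Mul(12, -31)) = Add(392, -372) = 20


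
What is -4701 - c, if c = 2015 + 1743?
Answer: -8459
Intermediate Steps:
c = 3758
-4701 - c = -4701 - 1*3758 = -4701 - 3758 = -8459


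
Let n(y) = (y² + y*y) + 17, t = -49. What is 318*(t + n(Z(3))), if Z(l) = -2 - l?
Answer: 5724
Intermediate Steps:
n(y) = 17 + 2*y² (n(y) = (y² + y²) + 17 = 2*y² + 17 = 17 + 2*y²)
318*(t + n(Z(3))) = 318*(-49 + (17 + 2*(-2 - 1*3)²)) = 318*(-49 + (17 + 2*(-2 - 3)²)) = 318*(-49 + (17 + 2*(-5)²)) = 318*(-49 + (17 + 2*25)) = 318*(-49 + (17 + 50)) = 318*(-49 + 67) = 318*18 = 5724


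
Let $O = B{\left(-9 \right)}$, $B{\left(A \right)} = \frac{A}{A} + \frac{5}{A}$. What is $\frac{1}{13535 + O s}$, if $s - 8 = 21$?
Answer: $\frac{9}{121931} \approx 7.3812 \cdot 10^{-5}$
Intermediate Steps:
$B{\left(A \right)} = 1 + \frac{5}{A}$
$s = 29$ ($s = 8 + 21 = 29$)
$O = \frac{4}{9}$ ($O = \frac{5 - 9}{-9} = \left(- \frac{1}{9}\right) \left(-4\right) = \frac{4}{9} \approx 0.44444$)
$\frac{1}{13535 + O s} = \frac{1}{13535 + \frac{4}{9} \cdot 29} = \frac{1}{13535 + \frac{116}{9}} = \frac{1}{\frac{121931}{9}} = \frac{9}{121931}$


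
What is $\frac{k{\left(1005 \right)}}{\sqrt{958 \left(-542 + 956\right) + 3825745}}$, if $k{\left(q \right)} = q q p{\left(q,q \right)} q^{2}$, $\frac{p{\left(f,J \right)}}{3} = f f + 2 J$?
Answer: $\frac{3097284035700065625 \sqrt{4222357}}{4222357} \approx 1.5073 \cdot 10^{15}$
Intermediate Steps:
$p{\left(f,J \right)} = 3 f^{2} + 6 J$ ($p{\left(f,J \right)} = 3 \left(f f + 2 J\right) = 3 \left(f^{2} + 2 J\right) = 3 f^{2} + 6 J$)
$k{\left(q \right)} = q^{4} \left(3 q^{2} + 6 q\right)$ ($k{\left(q \right)} = q q \left(3 q^{2} + 6 q\right) q^{2} = q^{2} \left(3 q^{2} + 6 q\right) q^{2} = q^{4} \left(3 q^{2} + 6 q\right)$)
$\frac{k{\left(1005 \right)}}{\sqrt{958 \left(-542 + 956\right) + 3825745}} = \frac{3 \cdot 1005^{5} \left(2 + 1005\right)}{\sqrt{958 \left(-542 + 956\right) + 3825745}} = \frac{3 \cdot 1025251253128125 \cdot 1007}{\sqrt{958 \cdot 414 + 3825745}} = \frac{3097284035700065625}{\sqrt{396612 + 3825745}} = \frac{3097284035700065625}{\sqrt{4222357}} = 3097284035700065625 \frac{\sqrt{4222357}}{4222357} = \frac{3097284035700065625 \sqrt{4222357}}{4222357}$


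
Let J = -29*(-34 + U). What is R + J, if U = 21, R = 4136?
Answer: 4513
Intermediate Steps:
J = 377 (J = -29*(-34 + 21) = -29*(-13) = 377)
R + J = 4136 + 377 = 4513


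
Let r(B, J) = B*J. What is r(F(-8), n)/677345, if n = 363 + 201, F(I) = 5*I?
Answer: -4512/135469 ≈ -0.033306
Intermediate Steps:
n = 564
r(F(-8), n)/677345 = ((5*(-8))*564)/677345 = -40*564*(1/677345) = -22560*1/677345 = -4512/135469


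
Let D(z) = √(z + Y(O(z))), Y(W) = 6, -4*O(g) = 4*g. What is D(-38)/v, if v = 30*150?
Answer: I*√2/1125 ≈ 0.0012571*I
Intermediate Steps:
O(g) = -g
v = 4500
D(z) = √(6 + z) (D(z) = √(z + 6) = √(6 + z))
D(-38)/v = √(6 - 38)/4500 = √(-32)*(1/4500) = (4*I*√2)*(1/4500) = I*√2/1125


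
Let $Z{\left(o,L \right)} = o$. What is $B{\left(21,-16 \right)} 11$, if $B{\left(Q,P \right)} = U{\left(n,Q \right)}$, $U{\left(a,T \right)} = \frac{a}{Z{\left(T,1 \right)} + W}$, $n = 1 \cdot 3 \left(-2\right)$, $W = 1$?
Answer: $-3$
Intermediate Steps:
$n = -6$ ($n = 3 \left(-2\right) = -6$)
$U{\left(a,T \right)} = \frac{a}{1 + T}$ ($U{\left(a,T \right)} = \frac{a}{T + 1} = \frac{a}{1 + T}$)
$B{\left(Q,P \right)} = - \frac{6}{1 + Q}$
$B{\left(21,-16 \right)} 11 = - \frac{6}{1 + 21} \cdot 11 = - \frac{6}{22} \cdot 11 = \left(-6\right) \frac{1}{22} \cdot 11 = \left(- \frac{3}{11}\right) 11 = -3$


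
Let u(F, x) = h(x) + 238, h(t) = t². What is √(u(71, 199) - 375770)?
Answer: I*√335931 ≈ 579.6*I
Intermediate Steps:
u(F, x) = 238 + x² (u(F, x) = x² + 238 = 238 + x²)
√(u(71, 199) - 375770) = √((238 + 199²) - 375770) = √((238 + 39601) - 375770) = √(39839 - 375770) = √(-335931) = I*√335931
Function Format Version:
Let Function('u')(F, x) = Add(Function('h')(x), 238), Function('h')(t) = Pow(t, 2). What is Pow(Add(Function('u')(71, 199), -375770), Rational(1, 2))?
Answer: Mul(I, Pow(335931, Rational(1, 2))) ≈ Mul(579.60, I)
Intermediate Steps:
Function('u')(F, x) = Add(238, Pow(x, 2)) (Function('u')(F, x) = Add(Pow(x, 2), 238) = Add(238, Pow(x, 2)))
Pow(Add(Function('u')(71, 199), -375770), Rational(1, 2)) = Pow(Add(Add(238, Pow(199, 2)), -375770), Rational(1, 2)) = Pow(Add(Add(238, 39601), -375770), Rational(1, 2)) = Pow(Add(39839, -375770), Rational(1, 2)) = Pow(-335931, Rational(1, 2)) = Mul(I, Pow(335931, Rational(1, 2)))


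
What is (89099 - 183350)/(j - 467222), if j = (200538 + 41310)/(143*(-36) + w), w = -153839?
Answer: 14984683737/74282465962 ≈ 0.20173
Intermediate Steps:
j = -241848/158987 (j = (200538 + 41310)/(143*(-36) - 153839) = 241848/(-5148 - 153839) = 241848/(-158987) = 241848*(-1/158987) = -241848/158987 ≈ -1.5212)
(89099 - 183350)/(j - 467222) = (89099 - 183350)/(-241848/158987 - 467222) = -94251/(-74282465962/158987) = -94251*(-158987/74282465962) = 14984683737/74282465962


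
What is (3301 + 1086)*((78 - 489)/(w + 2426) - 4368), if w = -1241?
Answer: -7569755339/395 ≈ -1.9164e+7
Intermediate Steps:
(3301 + 1086)*((78 - 489)/(w + 2426) - 4368) = (3301 + 1086)*((78 - 489)/(-1241 + 2426) - 4368) = 4387*(-411/1185 - 4368) = 4387*(-411*1/1185 - 4368) = 4387*(-137/395 - 4368) = 4387*(-1725497/395) = -7569755339/395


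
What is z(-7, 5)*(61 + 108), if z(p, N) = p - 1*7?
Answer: -2366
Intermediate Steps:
z(p, N) = -7 + p (z(p, N) = p - 7 = -7 + p)
z(-7, 5)*(61 + 108) = (-7 - 7)*(61 + 108) = -14*169 = -2366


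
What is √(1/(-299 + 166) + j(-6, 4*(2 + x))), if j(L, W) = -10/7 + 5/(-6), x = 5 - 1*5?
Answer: I*√1445178/798 ≈ 1.5065*I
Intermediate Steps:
x = 0 (x = 5 - 5 = 0)
j(L, W) = -95/42 (j(L, W) = -10*⅐ + 5*(-⅙) = -10/7 - ⅚ = -95/42)
√(1/(-299 + 166) + j(-6, 4*(2 + x))) = √(1/(-299 + 166) - 95/42) = √(1/(-133) - 95/42) = √(-1/133 - 95/42) = √(-1811/798) = I*√1445178/798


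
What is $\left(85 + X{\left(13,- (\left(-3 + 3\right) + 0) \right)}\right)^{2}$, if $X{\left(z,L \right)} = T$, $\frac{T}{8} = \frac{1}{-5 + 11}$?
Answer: $\frac{67081}{9} \approx 7453.4$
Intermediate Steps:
$T = \frac{4}{3}$ ($T = \frac{8}{-5 + 11} = \frac{8}{6} = 8 \cdot \frac{1}{6} = \frac{4}{3} \approx 1.3333$)
$X{\left(z,L \right)} = \frac{4}{3}$
$\left(85 + X{\left(13,- (\left(-3 + 3\right) + 0) \right)}\right)^{2} = \left(85 + \frac{4}{3}\right)^{2} = \left(\frac{259}{3}\right)^{2} = \frac{67081}{9}$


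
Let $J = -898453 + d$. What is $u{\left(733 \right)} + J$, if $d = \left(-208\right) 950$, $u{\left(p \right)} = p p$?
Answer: $-558764$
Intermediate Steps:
$u{\left(p \right)} = p^{2}$
$d = -197600$
$J = -1096053$ ($J = -898453 - 197600 = -1096053$)
$u{\left(733 \right)} + J = 733^{2} - 1096053 = 537289 - 1096053 = -558764$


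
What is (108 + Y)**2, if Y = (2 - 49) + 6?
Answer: 4489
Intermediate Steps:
Y = -41 (Y = -47 + 6 = -41)
(108 + Y)**2 = (108 - 41)**2 = 67**2 = 4489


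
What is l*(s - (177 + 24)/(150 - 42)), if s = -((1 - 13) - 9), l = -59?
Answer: -40651/36 ≈ -1129.2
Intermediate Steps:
s = 21 (s = -(-12 - 9) = -1*(-21) = 21)
l*(s - (177 + 24)/(150 - 42)) = -59*(21 - (177 + 24)/(150 - 42)) = -59*(21 - 201/108) = -59*(21 - 1*67/36) = -59*(21 - 67/36) = -59*689/36 = -40651/36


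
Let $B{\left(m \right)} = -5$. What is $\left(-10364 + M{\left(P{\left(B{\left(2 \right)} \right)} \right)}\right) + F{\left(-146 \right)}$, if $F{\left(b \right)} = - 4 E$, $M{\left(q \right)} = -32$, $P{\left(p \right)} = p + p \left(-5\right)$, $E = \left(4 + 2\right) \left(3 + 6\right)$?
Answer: $-10612$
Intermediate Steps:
$E = 54$ ($E = 6 \cdot 9 = 54$)
$P{\left(p \right)} = - 4 p$ ($P{\left(p \right)} = p - 5 p = - 4 p$)
$F{\left(b \right)} = -216$ ($F{\left(b \right)} = \left(-4\right) 54 = -216$)
$\left(-10364 + M{\left(P{\left(B{\left(2 \right)} \right)} \right)}\right) + F{\left(-146 \right)} = \left(-10364 - 32\right) - 216 = -10396 - 216 = -10612$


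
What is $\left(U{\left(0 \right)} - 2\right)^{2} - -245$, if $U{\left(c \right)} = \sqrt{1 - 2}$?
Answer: $248 - 4 i \approx 248.0 - 4.0 i$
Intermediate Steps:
$U{\left(c \right)} = i$ ($U{\left(c \right)} = \sqrt{-1} = i$)
$\left(U{\left(0 \right)} - 2\right)^{2} - -245 = \left(i - 2\right)^{2} - -245 = \left(-2 + i\right)^{2} + 245 = 245 + \left(-2 + i\right)^{2}$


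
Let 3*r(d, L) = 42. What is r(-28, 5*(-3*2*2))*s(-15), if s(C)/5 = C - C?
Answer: 0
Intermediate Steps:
r(d, L) = 14 (r(d, L) = (⅓)*42 = 14)
s(C) = 0 (s(C) = 5*(C - C) = 5*0 = 0)
r(-28, 5*(-3*2*2))*s(-15) = 14*0 = 0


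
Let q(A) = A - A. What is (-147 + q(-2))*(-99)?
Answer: 14553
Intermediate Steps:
q(A) = 0
(-147 + q(-2))*(-99) = (-147 + 0)*(-99) = -147*(-99) = 14553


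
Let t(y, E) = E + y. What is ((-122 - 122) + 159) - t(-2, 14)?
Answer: -97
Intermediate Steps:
((-122 - 122) + 159) - t(-2, 14) = ((-122 - 122) + 159) - (14 - 2) = (-244 + 159) - 1*12 = -85 - 12 = -97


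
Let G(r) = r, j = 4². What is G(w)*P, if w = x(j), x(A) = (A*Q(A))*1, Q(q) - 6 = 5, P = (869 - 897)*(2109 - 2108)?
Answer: -4928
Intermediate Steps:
P = -28 (P = -28*1 = -28)
Q(q) = 11 (Q(q) = 6 + 5 = 11)
j = 16
x(A) = 11*A (x(A) = (A*11)*1 = (11*A)*1 = 11*A)
w = 176 (w = 11*16 = 176)
G(w)*P = 176*(-28) = -4928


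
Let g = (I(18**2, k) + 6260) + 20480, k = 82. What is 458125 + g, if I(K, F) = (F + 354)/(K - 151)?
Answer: 83882081/173 ≈ 4.8487e+5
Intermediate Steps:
I(K, F) = (354 + F)/(-151 + K)
g = 4626456/173 (g = ((354 + 82)/(-151 + 18**2) + 6260) + 20480 = (436/(-151 + 324) + 6260) + 20480 = (436/173 + 6260) + 20480 = 1083416/173 + 20480 = 4626456/173 ≈ 26743.)
458125 + g = 458125 + 4626456/173 = 83882081/173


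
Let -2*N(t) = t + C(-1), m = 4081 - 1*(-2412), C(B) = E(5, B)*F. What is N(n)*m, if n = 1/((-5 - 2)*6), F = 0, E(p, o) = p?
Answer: 6493/84 ≈ 77.298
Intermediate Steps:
C(B) = 0 (C(B) = 5*0 = 0)
m = 6493 (m = 4081 + 2412 = 6493)
n = -1/42 (n = 1/(-7*6) = 1/(-42) = -1/42 ≈ -0.023810)
N(t) = -t/2 (N(t) = -(t + 0)/2 = -t/2)
N(n)*m = -½*(-1/42)*6493 = (1/84)*6493 = 6493/84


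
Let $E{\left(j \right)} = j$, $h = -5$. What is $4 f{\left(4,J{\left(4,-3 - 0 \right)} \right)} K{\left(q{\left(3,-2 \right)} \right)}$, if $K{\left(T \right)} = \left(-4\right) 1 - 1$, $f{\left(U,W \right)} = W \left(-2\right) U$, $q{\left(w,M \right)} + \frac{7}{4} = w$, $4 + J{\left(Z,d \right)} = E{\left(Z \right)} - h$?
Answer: $800$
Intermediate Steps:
$J{\left(Z,d \right)} = 1 + Z$ ($J{\left(Z,d \right)} = -4 + \left(Z - -5\right) = -4 + \left(Z + 5\right) = -4 + \left(5 + Z\right) = 1 + Z$)
$q{\left(w,M \right)} = - \frac{7}{4} + w$
$f{\left(U,W \right)} = - 2 U W$ ($f{\left(U,W \right)} = - 2 W U = - 2 U W$)
$K{\left(T \right)} = -5$ ($K{\left(T \right)} = -4 - 1 = -5$)
$4 f{\left(4,J{\left(4,-3 - 0 \right)} \right)} K{\left(q{\left(3,-2 \right)} \right)} = 4 \left(\left(-2\right) 4 \left(1 + 4\right)\right) \left(-5\right) = 4 \left(\left(-2\right) 4 \cdot 5\right) \left(-5\right) = 4 \left(-40\right) \left(-5\right) = \left(-160\right) \left(-5\right) = 800$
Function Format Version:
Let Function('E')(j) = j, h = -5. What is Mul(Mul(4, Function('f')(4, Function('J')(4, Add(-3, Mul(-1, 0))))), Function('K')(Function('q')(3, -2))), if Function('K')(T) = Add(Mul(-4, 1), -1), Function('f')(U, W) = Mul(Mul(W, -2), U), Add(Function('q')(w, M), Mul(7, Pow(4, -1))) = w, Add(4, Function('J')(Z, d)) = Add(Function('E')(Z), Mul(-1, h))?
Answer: 800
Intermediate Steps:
Function('J')(Z, d) = Add(1, Z) (Function('J')(Z, d) = Add(-4, Add(Z, Mul(-1, -5))) = Add(-4, Add(Z, 5)) = Add(-4, Add(5, Z)) = Add(1, Z))
Function('q')(w, M) = Add(Rational(-7, 4), w)
Function('f')(U, W) = Mul(-2, U, W) (Function('f')(U, W) = Mul(Mul(-2, W), U) = Mul(-2, U, W))
Function('K')(T) = -5 (Function('K')(T) = Add(-4, -1) = -5)
Mul(Mul(4, Function('f')(4, Function('J')(4, Add(-3, Mul(-1, 0))))), Function('K')(Function('q')(3, -2))) = Mul(Mul(4, Mul(-2, 4, Add(1, 4))), -5) = Mul(Mul(4, Mul(-2, 4, 5)), -5) = Mul(Mul(4, -40), -5) = Mul(-160, -5) = 800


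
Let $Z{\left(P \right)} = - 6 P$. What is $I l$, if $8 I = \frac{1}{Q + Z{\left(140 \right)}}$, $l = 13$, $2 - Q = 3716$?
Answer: $- \frac{13}{36432} \approx -0.00035683$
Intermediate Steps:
$Q = -3714$ ($Q = 2 - 3716 = -3714$)
$I = - \frac{1}{36432}$ ($I = \frac{1}{8 \left(-3714 - 840\right)} = \frac{1}{8 \left(-4554\right)} = \frac{1}{8} \left(- \frac{1}{4554}\right) = - \frac{1}{36432} \approx -2.7448 \cdot 10^{-5}$)
$I l = \left(- \frac{1}{36432}\right) 13 = - \frac{13}{36432}$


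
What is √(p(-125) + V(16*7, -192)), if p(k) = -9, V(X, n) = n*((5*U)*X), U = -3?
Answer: 3*√35839 ≈ 567.94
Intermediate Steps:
V(X, n) = -15*X*n (V(X, n) = n*((5*(-3))*X) = n*(-15*X) = -15*X*n)
√(p(-125) + V(16*7, -192)) = √(-9 - 15*16*7*(-192)) = √(-9 - 15*112*(-192)) = √(-9 + 322560) = √322551 = 3*√35839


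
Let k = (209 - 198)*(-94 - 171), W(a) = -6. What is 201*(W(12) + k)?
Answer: -587121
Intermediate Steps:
k = -2915 (k = 11*(-265) = -2915)
201*(W(12) + k) = 201*(-6 - 2915) = 201*(-2921) = -587121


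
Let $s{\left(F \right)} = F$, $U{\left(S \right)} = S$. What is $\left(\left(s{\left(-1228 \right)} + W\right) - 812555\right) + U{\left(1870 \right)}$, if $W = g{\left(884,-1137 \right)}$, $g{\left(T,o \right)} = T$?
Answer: $-811029$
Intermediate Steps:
$W = 884$
$\left(\left(s{\left(-1228 \right)} + W\right) - 812555\right) + U{\left(1870 \right)} = \left(\left(-1228 + 884\right) - 812555\right) + 1870 = \left(-344 - 812555\right) + 1870 = -812899 + 1870 = -811029$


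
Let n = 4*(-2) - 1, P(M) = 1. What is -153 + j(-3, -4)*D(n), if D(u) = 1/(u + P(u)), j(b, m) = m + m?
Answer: -152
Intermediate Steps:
j(b, m) = 2*m
n = -9 (n = -8 - 1 = -9)
D(u) = 1/(1 + u) (D(u) = 1/(u + 1) = 1/(1 + u))
-153 + j(-3, -4)*D(n) = -153 + (2*(-4))/(1 - 9) = -153 - 8/(-8) = -153 - 8*(-1/8) = -153 + 1 = -152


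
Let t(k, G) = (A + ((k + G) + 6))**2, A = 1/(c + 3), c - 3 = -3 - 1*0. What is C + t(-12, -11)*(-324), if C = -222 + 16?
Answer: -90206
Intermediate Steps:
c = 0 (c = 3 + (-3 - 1*0) = 3 + (-3 + 0) = 3 - 3 = 0)
A = 1/3 (A = 1/(0 + 3) = 1/3 ≈ 0.33333)
t(k, G) = (19/3 + G + k)**2 (t(k, G) = (1/3 + ((k + G) + 6))**2 = (1/3 + ((G + k) + 6))**2 = (1/3 + (6 + G + k))**2 = (19/3 + G + k)**2)
C = -206
C + t(-12, -11)*(-324) = -206 + ((19 + 3*(-11) + 3*(-12))**2/9)*(-324) = -206 + ((19 - 33 - 36)**2/9)*(-324) = -206 + ((1/9)*(-50)**2)*(-324) = -206 + ((1/9)*2500)*(-324) = -206 + (2500/9)*(-324) = -206 - 90000 = -90206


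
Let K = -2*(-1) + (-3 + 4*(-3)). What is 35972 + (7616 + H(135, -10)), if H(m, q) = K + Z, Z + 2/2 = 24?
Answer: 43598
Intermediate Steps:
Z = 23 (Z = -1 + 24 = 23)
K = -13 (K = 2 + (-3 - 12) = 2 - 15 = -13)
H(m, q) = 10 (H(m, q) = -13 + 23 = 10)
35972 + (7616 + H(135, -10)) = 35972 + (7616 + 10) = 35972 + 7626 = 43598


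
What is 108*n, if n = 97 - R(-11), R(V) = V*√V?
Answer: 10476 + 1188*I*√11 ≈ 10476.0 + 3940.1*I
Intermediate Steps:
R(V) = V^(3/2)
n = 97 + 11*I*√11 (n = 97 - (-11)^(3/2) = 97 - (-11)*I*√11 = 97 + 11*I*√11 ≈ 97.0 + 36.483*I)
108*n = 108*(97 + 11*I*√11) = 10476 + 1188*I*√11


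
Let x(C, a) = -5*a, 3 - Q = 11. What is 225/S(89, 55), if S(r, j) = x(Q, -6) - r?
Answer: -225/59 ≈ -3.8136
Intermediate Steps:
Q = -8 (Q = 3 - 1*11 = 3 - 11 = -8)
S(r, j) = 30 - r (S(r, j) = -5*(-6) - r = 30 - r)
225/S(89, 55) = 225/(30 - 1*89) = 225/(30 - 89) = 225/(-59) = 225*(-1/59) = -225/59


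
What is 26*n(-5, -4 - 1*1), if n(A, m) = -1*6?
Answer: -156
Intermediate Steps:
n(A, m) = -6
26*n(-5, -4 - 1*1) = 26*(-6) = -156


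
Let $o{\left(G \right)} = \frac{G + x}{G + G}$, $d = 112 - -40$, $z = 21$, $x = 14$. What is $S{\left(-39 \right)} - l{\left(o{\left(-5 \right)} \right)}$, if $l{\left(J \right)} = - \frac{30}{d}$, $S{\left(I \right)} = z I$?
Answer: $- \frac{62229}{76} \approx -818.8$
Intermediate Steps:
$S{\left(I \right)} = 21 I$
$d = 152$ ($d = 112 + 40 = 152$)
$o{\left(G \right)} = \frac{14 + G}{2 G}$ ($o{\left(G \right)} = \frac{G + 14}{G + G} = \frac{14 + G}{2 G}$)
$l{\left(J \right)} = - \frac{15}{76}$ ($l{\left(J \right)} = - \frac{30}{152} = \left(-30\right) \frac{1}{152} = - \frac{15}{76}$)
$S{\left(-39 \right)} - l{\left(o{\left(-5 \right)} \right)} = 21 \left(-39\right) - - \frac{15}{76} = -819 + \frac{15}{76} = - \frac{62229}{76}$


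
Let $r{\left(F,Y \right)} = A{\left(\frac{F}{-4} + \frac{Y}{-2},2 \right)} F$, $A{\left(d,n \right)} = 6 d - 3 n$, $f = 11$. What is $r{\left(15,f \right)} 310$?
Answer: $-285975$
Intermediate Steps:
$A{\left(d,n \right)} = - 3 n + 6 d$
$r{\left(F,Y \right)} = F \left(-6 - 3 Y - \frac{3 F}{2}\right)$ ($r{\left(F,Y \right)} = \left(\left(-3\right) 2 + 6 \left(\frac{F}{-4} + \frac{Y}{-2}\right)\right) F = \left(-6 + 6 \left(F \left(- \frac{1}{4}\right) + Y \left(- \frac{1}{2}\right)\right)\right) F = \left(-6 + 6 \left(- \frac{F}{4} - \frac{Y}{2}\right)\right) F = \left(-6 + 6 \left(- \frac{Y}{2} - \frac{F}{4}\right)\right) F = \left(-6 - \left(3 Y + \frac{3 F}{2}\right)\right) F = \left(-6 - 3 Y - \frac{3 F}{2}\right) F = F \left(-6 - 3 Y - \frac{3 F}{2}\right)$)
$r{\left(15,f \right)} 310 = \left(- \frac{3}{2}\right) 15 \left(4 + 15 + 2 \cdot 11\right) 310 = \left(- \frac{3}{2}\right) 15 \left(4 + 15 + 22\right) 310 = \left(- \frac{3}{2}\right) 15 \cdot 41 \cdot 310 = \left(- \frac{1845}{2}\right) 310 = -285975$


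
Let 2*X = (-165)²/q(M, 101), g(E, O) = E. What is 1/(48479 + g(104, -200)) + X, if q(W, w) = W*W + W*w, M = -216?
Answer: 29393819/53635632 ≈ 0.54803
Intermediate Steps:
q(W, w) = W² + W*w
X = 605/1104 (X = ((-165)²/((-216*(-216 + 101))))/2 = (27225/((-216*(-115))))/2 = (27225/24840)/2 = (27225*(1/24840))/2 = (½)*(605/552) = 605/1104 ≈ 0.54801)
1/(48479 + g(104, -200)) + X = 1/(48479 + 104) + 605/1104 = 1/48583 + 605/1104 = 29393819/53635632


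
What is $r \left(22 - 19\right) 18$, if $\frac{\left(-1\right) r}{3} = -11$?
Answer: $1782$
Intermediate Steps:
$r = 33$ ($r = \left(-3\right) \left(-11\right) = 33$)
$r \left(22 - 19\right) 18 = 33 \left(22 - 19\right) 18 = 33 \cdot 3 \cdot 18 = 33 \cdot 54 = 1782$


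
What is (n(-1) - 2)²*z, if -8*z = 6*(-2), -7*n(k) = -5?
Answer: 243/98 ≈ 2.4796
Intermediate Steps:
n(k) = 5/7 (n(k) = -⅐*(-5) = 5/7)
z = 3/2 (z = -3*(-2)/4 = -⅛*(-12) = 3/2 ≈ 1.5000)
(n(-1) - 2)²*z = (5/7 - 2)²*(3/2) = (-9/7)²*(3/2) = (81/49)*(3/2) = 243/98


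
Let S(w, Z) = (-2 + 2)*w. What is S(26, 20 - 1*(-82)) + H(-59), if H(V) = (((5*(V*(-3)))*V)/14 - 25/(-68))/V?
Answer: 1775135/28084 ≈ 63.208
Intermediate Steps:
S(w, Z) = 0 (S(w, Z) = 0*w = 0)
H(V) = (25/68 - 15*V**2/14)/V (H(V) = (((5*(-3*V))*V)*(1/14) - 25*(-1/68))/V = (((-15*V)*V)*(1/14) + 25/68)/V = (-15*V**2*(1/14) + 25/68)/V = (-15*V**2/14 + 25/68)/V = (25/68 - 15*V**2/14)/V)
S(26, 20 - 1*(-82)) + H(-59) = 0 + (5/476)*(35 - 102*(-59)**2)/(-59) = 0 + (5/476)*(-1/59)*(35 - 102*3481) = 0 + (5/476)*(-1/59)*(35 - 355062) = 0 + (5/476)*(-1/59)*(-355027) = 0 + 1775135/28084 = 1775135/28084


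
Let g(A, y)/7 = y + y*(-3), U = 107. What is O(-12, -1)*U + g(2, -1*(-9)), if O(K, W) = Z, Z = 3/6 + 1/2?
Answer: -19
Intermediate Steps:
g(A, y) = -14*y (g(A, y) = 7*(y + y*(-3)) = 7*(y - 3*y) = 7*(-2*y) = -14*y)
Z = 1 (Z = 3*(⅙) + 1*(½) = ½ + ½ = 1)
O(K, W) = 1
O(-12, -1)*U + g(2, -1*(-9)) = 1*107 - (-14)*(-9) = 107 - 14*9 = 107 - 126 = -19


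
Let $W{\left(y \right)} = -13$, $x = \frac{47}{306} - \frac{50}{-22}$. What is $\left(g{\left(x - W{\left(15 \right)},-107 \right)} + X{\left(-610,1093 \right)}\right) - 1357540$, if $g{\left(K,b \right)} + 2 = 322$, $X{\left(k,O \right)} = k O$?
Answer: $-2023950$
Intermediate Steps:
$x = \frac{8167}{3366}$ ($x = 47 \cdot \frac{1}{306} - - \frac{25}{11} = \frac{47}{306} + \frac{25}{11} = \frac{8167}{3366} \approx 2.4263$)
$X{\left(k,O \right)} = O k$
$g{\left(K,b \right)} = 320$ ($g{\left(K,b \right)} = -2 + 322 = 320$)
$\left(g{\left(x - W{\left(15 \right)},-107 \right)} + X{\left(-610,1093 \right)}\right) - 1357540 = \left(320 + 1093 \left(-610\right)\right) - 1357540 = \left(320 - 666730\right) - 1357540 = -666410 - 1357540 = -2023950$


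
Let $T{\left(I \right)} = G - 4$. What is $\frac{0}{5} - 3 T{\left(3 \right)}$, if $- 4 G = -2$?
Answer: $\frac{21}{2} \approx 10.5$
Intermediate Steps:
$G = \frac{1}{2}$ ($G = \left(- \frac{1}{4}\right) \left(-2\right) = \frac{1}{2} \approx 0.5$)
$T{\left(I \right)} = - \frac{7}{2}$ ($T{\left(I \right)} = \frac{1}{2} - 4 = - \frac{7}{2}$)
$\frac{0}{5} - 3 T{\left(3 \right)} = \frac{0}{5} - - \frac{21}{2} = 0 \cdot \frac{1}{5} + \frac{21}{2} = 0 + \frac{21}{2} = \frac{21}{2}$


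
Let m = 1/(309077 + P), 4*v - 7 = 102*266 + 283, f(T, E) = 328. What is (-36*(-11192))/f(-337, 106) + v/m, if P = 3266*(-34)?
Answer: 111324549711/82 ≈ 1.3576e+9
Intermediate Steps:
P = -111044
v = 13711/2 (v = 7/4 + (102*266 + 283)/4 = 7/4 + (27132 + 283)/4 = 7/4 + (1/4)*27415 = 7/4 + 27415/4 = 13711/2 ≈ 6855.5)
m = 1/198033 (m = 1/(309077 - 111044) = 1/198033 ≈ 5.0497e-6)
(-36*(-11192))/f(-337, 106) + v/m = -36*(-11192)/328 + 13711/(2*(1/198033)) = -1*(-402912)*(1/328) + (13711/2)*198033 = 402912*(1/328) + 2715230463/2 = 50364/41 + 2715230463/2 = 111324549711/82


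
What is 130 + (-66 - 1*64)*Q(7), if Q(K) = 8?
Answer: -910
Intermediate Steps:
130 + (-66 - 1*64)*Q(7) = 130 + (-66 - 1*64)*8 = 130 + (-66 - 64)*8 = 130 - 130*8 = 130 - 1040 = -910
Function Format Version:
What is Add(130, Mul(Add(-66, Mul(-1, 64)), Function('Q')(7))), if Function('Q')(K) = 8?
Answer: -910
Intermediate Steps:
Add(130, Mul(Add(-66, Mul(-1, 64)), Function('Q')(7))) = Add(130, Mul(Add(-66, Mul(-1, 64)), 8)) = Add(130, Mul(Add(-66, -64), 8)) = Add(130, Mul(-130, 8)) = Add(130, -1040) = -910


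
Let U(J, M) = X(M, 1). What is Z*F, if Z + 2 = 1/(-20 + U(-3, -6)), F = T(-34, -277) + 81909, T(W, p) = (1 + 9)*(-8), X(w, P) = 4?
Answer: -2700357/16 ≈ -1.6877e+5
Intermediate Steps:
T(W, p) = -80 (T(W, p) = 10*(-8) = -80)
U(J, M) = 4
F = 81829 (F = -80 + 81909 = 81829)
Z = -33/16 (Z = -2 + 1/(-20 + 4) = -2 + 1/(-16) = -2 - 1/16 = -33/16 ≈ -2.0625)
Z*F = -33/16*81829 = -2700357/16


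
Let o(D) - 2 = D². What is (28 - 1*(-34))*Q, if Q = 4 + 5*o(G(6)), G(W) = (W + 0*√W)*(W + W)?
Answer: 1607908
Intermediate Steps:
G(W) = 2*W² (G(W) = (W + 0)*(2*W) = W*(2*W) = 2*W²)
o(D) = 2 + D²
Q = 25934 (Q = 4 + 5*(2 + (2*6²)²) = 4 + 5*(2 + (2*36)²) = 4 + 5*(2 + 72²) = 4 + 5*(2 + 5184) = 4 + 5*5186 = 4 + 25930 = 25934)
(28 - 1*(-34))*Q = (28 - 1*(-34))*25934 = (28 + 34)*25934 = 62*25934 = 1607908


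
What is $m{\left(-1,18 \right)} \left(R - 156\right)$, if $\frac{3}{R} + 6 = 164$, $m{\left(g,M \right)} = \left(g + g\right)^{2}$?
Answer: $- \frac{49290}{79} \approx -623.92$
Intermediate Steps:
$m{\left(g,M \right)} = 4 g^{2}$ ($m{\left(g,M \right)} = \left(2 g\right)^{2} = 4 g^{2}$)
$R = \frac{3}{158}$ ($R = \frac{3}{-6 + 164} = \frac{3}{158} \approx 0.018987$)
$m{\left(-1,18 \right)} \left(R - 156\right) = 4 \left(-1\right)^{2} \left(\frac{3}{158} - 156\right) = 4 \cdot 1 \left(- \frac{24645}{158}\right) = 4 \left(- \frac{24645}{158}\right) = - \frac{49290}{79}$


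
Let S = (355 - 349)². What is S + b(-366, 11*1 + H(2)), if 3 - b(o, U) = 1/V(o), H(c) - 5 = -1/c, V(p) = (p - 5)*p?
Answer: 5295653/135786 ≈ 39.000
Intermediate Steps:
V(p) = p*(-5 + p) (V(p) = (-5 + p)*p = p*(-5 + p))
H(c) = 5 - 1/c
S = 36 (S = 6² = 36)
b(o, U) = 3 - 1/(o*(-5 + o))
S + b(-366, 11*1 + H(2)) = 36 + (3 - 1/(-366*(-5 - 366))) = 36 + (3 - 1*(-1/366)/(-371)) = 36 + (3 - 1*(-1/366)*(-1/371)) = 36 + (3 - 1/135786) = 36 + 407357/135786 = 5295653/135786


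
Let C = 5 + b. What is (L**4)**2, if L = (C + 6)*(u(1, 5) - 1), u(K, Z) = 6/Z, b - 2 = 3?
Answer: 4294967296/390625 ≈ 10995.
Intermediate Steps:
b = 5 (b = 2 + 3 = 5)
C = 10 (C = 5 + 5 = 10)
L = 16/5 (L = (10 + 6)*(6/5 - 1) = 16*(6*(1/5) - 1) = 16*(6/5 - 1) = 16*(1/5) = 16/5 ≈ 3.2000)
(L**4)**2 = ((16/5)**4)**2 = (65536/625)**2 = 4294967296/390625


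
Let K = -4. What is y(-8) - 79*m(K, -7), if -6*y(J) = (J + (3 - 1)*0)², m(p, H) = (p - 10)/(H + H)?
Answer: -269/3 ≈ -89.667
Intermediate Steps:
m(p, H) = (-10 + p)/(2*H) (m(p, H) = (-10 + p)/((2*H)) = (-10 + p)*(1/(2*H)) = (-10 + p)/(2*H))
y(J) = -J²/6 (y(J) = -(J + (3 - 1)*0)²/6 = -(J + 2*0)²/6 = -(J + 0)²/6 = -J²/6)
y(-8) - 79*m(K, -7) = -⅙*(-8)² - 79*(-10 - 4)/(2*(-7)) = -⅙*64 - 79*(-1)*(-14)/(2*7) = -32/3 - 79*1 = -32/3 - 79 = -269/3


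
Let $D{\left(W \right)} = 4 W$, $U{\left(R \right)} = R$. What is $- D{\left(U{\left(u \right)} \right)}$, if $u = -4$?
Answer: $16$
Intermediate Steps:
$- D{\left(U{\left(u \right)} \right)} = - 4 \left(-4\right) = \left(-1\right) \left(-16\right) = 16$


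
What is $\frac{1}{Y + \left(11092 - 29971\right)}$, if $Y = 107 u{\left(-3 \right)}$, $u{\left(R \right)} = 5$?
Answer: $- \frac{1}{18344} \approx -5.4514 \cdot 10^{-5}$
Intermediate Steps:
$Y = 535$ ($Y = 107 \cdot 5 = 535$)
$\frac{1}{Y + \left(11092 - 29971\right)} = \frac{1}{535 + \left(11092 - 29971\right)} = \frac{1}{535 - 18879} = \frac{1}{-18344} = - \frac{1}{18344}$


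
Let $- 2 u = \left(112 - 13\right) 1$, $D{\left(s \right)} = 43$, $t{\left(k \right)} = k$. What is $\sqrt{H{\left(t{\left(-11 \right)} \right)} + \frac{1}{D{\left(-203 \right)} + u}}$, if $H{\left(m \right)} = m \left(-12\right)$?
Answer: $\frac{\sqrt{22282}}{13} \approx 11.482$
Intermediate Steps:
$u = - \frac{99}{2}$ ($u = - \frac{\left(112 - 13\right) 1}{2} = - \frac{99 \cdot 1}{2} = \left(- \frac{1}{2}\right) 99 = - \frac{99}{2} \approx -49.5$)
$H{\left(m \right)} = - 12 m$
$\sqrt{H{\left(t{\left(-11 \right)} \right)} + \frac{1}{D{\left(-203 \right)} + u}} = \sqrt{\left(-12\right) \left(-11\right) + \frac{1}{43 - \frac{99}{2}}} = \sqrt{132 + \frac{1}{- \frac{13}{2}}} = \sqrt{132 - \frac{2}{13}} = \sqrt{\frac{1714}{13}} = \frac{\sqrt{22282}}{13}$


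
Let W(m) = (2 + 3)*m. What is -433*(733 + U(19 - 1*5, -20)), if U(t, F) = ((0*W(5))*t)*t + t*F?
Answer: -196149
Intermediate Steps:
W(m) = 5*m
U(t, F) = F*t (U(t, F) = ((0*(5*5))*t)*t + t*F = ((0*25)*t)*t + F*t = (0*t)*t + F*t = 0*t + F*t = 0 + F*t = F*t)
-433*(733 + U(19 - 1*5, -20)) = -433*(733 - 20*(19 - 1*5)) = -433*(733 - 20*(19 - 5)) = -433*(733 - 20*14) = -433*(733 - 280) = -433*453 = -196149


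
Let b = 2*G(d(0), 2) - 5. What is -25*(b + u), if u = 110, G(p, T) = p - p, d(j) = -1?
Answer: -2625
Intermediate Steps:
G(p, T) = 0
b = -5 (b = 2*0 - 5 = 0 - 5 = -5)
-25*(b + u) = -25*(-5 + 110) = -25*105 = -2625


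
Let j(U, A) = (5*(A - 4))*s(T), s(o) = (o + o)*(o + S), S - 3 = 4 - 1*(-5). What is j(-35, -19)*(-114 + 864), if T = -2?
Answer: 3450000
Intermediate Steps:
S = 12 (S = 3 + (4 - 1*(-5)) = 3 + (4 + 5) = 3 + 9 = 12)
s(o) = 2*o*(12 + o) (s(o) = (o + o)*(o + 12) = (2*o)*(12 + o) = 2*o*(12 + o))
j(U, A) = 800 - 200*A (j(U, A) = (5*(A - 4))*(2*(-2)*(12 - 2)) = (5*(-4 + A))*(2*(-2)*10) = (-20 + 5*A)*(-40) = 800 - 200*A)
j(-35, -19)*(-114 + 864) = (800 - 200*(-19))*(-114 + 864) = (800 + 3800)*750 = 4600*750 = 3450000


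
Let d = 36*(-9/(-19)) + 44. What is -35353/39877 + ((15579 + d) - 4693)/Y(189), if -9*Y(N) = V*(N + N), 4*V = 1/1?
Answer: -16602459323/15910923 ≈ -1043.5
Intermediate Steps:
V = 1/4 (V = (1/4)/1 = (1/4)*1 = 1/4 ≈ 0.25000)
d = 1160/19 (d = 36*(-9*(-1/19)) + 44 = 36*(9/19) + 44 = 324/19 + 44 = 1160/19 ≈ 61.053)
Y(N) = -N/18 (Y(N) = -(N + N)/36 = -2*N/36 = -N/18)
-35353/39877 + ((15579 + d) - 4693)/Y(189) = -35353/39877 + ((15579 + 1160/19) - 4693)/((-1/18*189)) = -35353*1/39877 + (297161/19 - 4693)/(-21/2) = -35353/39877 + (207994/19)*(-2/21) = -35353/39877 - 415988/399 = -16602459323/15910923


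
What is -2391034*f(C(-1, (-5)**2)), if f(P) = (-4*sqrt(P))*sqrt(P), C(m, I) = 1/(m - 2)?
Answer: -9564136/3 ≈ -3.1880e+6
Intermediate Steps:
C(m, I) = 1/(-2 + m)
f(P) = -4*P
-2391034*f(C(-1, (-5)**2)) = -(-9564136)/(-2 - 1) = -(-9564136)/(-3) = -(-9564136)*(-1)/3 = -2391034*4/3 = -9564136/3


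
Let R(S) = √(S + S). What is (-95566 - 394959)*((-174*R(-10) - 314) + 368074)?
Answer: -180395474000 + 170702700*I*√5 ≈ -1.804e+11 + 3.817e+8*I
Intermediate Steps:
R(S) = √2*√S (R(S) = √(2*S) = √2*√S)
(-95566 - 394959)*((-174*R(-10) - 314) + 368074) = (-95566 - 394959)*((-174*√2*√(-10) - 314) + 368074) = -490525*((-174*√2*I*√10 - 314) + 368074) = -490525*((-348*I*√5 - 314) + 368074) = -490525*((-314 - 348*I*√5) + 368074) = -490525*(367760 - 348*I*√5) = -180395474000 + 170702700*I*√5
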